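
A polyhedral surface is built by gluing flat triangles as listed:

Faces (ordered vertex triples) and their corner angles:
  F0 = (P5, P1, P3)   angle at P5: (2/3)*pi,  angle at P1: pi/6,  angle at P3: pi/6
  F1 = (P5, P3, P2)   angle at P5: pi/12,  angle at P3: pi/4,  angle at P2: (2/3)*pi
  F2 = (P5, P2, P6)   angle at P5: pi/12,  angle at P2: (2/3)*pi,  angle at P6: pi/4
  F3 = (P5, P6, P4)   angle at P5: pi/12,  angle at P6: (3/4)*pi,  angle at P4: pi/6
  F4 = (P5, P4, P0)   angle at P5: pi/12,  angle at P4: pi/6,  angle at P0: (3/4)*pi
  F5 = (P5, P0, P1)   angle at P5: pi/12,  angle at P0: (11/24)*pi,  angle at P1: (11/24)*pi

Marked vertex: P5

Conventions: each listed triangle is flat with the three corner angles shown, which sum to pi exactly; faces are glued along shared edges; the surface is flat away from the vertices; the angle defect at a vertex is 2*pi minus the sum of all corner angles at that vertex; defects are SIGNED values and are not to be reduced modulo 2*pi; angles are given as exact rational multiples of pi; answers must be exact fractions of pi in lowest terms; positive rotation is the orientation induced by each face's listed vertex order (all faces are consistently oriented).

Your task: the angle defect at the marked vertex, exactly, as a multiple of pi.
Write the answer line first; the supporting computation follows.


Answer: defect(P5) = (11/12)*pi

Sum of corner angles at P5: (13/12)*pi
defect = 2*pi - (13/12)*pi


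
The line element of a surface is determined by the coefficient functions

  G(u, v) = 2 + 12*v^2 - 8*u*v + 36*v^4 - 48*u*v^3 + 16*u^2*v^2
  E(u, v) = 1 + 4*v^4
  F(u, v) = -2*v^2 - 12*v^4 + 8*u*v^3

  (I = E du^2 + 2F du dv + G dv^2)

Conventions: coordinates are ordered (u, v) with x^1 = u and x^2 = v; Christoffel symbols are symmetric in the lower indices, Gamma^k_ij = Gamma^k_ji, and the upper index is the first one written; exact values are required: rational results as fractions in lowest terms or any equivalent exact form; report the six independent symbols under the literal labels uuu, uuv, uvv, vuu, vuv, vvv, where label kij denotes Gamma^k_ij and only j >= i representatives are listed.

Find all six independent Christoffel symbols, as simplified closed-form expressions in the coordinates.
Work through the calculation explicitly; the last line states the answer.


E = 1 + 4*v^4; F = -2*v^2 - 12*v^4 + 8*u*v^3; G = 2 + 12*v^2 - 8*u*v + 36*v^4 - 48*u*v^3 + 16*u^2*v^2
Gamma^k_ij = (1/2) g^{kl} (d_i g_jl + d_j g_il - d_l g_ij), with g^inv = (1/(EG-F^2)) [[G, -F], [-F, E]]
first partials: E_u = 0, E_v = 16*v^3, F_u = 8*v^3, F_v = -4*v - 48*v^3 + 24*u*v^2, G_u = -8*v - 48*v^3 + 32*u*v^2, G_v = 24*v - 8*u + 144*v^3 - 144*u*v^2 + 32*u^2*v
D = EG - F^2 = 2 + 12*v^2 - 8*u*v + 40*v^4 - 48*u*v^3 + 16*u^2*v^2
expanded: Gamma^u_uu = (G E_u - 2F F_u + F E_v)/(2D), Gamma^u_uv = (G E_v - F G_u)/(2D), Gamma^u_vv = (2G F_v - G G_u - F G_v)/(2D), Gamma^v_uu = (2E F_u - E E_v - F E_u)/(2D), Gamma^v_uv = (E G_u - F E_v)/(2D), Gamma^v_vv = (E G_v - 2F F_v + F G_u)/(2D); substitute and cancel common factors

Answer: Gamma_uuu = 0, Gamma_uuv = 4*v^3/(8*u^2*v^2 - 24*u*v^3 - 4*u*v + 20*v^4 + 6*v^2 + 1), Gamma_uvv = (4*u*v^2 - 12*v^3)/(8*u^2*v^2 - 24*u*v^3 - 4*u*v + 20*v^4 + 6*v^2 + 1), Gamma_vuu = 0, Gamma_vuv = (8*u*v^2 - 12*v^3 - 2*v)/(8*u^2*v^2 - 24*u*v^3 - 4*u*v + 20*v^4 + 6*v^2 + 1), Gamma_vvv = (8*u^2*v - 36*u*v^2 - 2*u + 36*v^3 + 6*v)/(8*u^2*v^2 - 24*u*v^3 - 4*u*v + 20*v^4 + 6*v^2 + 1)


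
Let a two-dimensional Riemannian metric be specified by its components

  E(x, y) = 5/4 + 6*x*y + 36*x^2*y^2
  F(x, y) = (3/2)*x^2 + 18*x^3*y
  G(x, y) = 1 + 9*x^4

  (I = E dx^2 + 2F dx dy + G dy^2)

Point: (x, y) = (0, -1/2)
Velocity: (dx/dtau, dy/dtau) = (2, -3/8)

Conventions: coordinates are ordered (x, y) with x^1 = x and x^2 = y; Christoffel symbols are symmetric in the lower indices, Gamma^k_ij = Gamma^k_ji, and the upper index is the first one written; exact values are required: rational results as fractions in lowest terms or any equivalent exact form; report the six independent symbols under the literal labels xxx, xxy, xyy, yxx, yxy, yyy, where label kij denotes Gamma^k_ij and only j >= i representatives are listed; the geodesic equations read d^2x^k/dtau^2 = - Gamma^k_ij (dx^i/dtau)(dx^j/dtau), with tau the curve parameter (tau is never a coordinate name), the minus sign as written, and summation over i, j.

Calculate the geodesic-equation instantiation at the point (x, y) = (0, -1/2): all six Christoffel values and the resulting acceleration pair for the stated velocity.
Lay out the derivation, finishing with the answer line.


E = 5/4, F = 0, G = 1 at the point
E_x = -3, E_y = 0, F_x = 0, F_y = 0, G_x = 0, G_y = 0
EG - F^2 = 5/4;  g^inv = (4/5) * [[1, 0], [0, 5/4]]
first-kind symbols [ij,l] = (1/2)(d_i g_jl + d_j g_il - d_l g_ij): [xx,x] = E_x/2 = -3/2, [xx,y] = F_x - E_y/2 = 0, [xy,x] = E_y/2 = 0, [xy,y] = G_x/2 = 0, [yy,x] = F_y - G_x/2 = 0, [yy,y] = G_y/2 = 0
Gamma^x_ij = (G*[ij,x] - F*[ij,y])/(EG - F^2), Gamma^y_ij = (E*[ij,y] - F*[ij,x])/(EG - F^2)
Gamma_xxx = -6/5, Gamma_xxy = 0, Gamma_xyy = 0, Gamma_yxx = 0, Gamma_yxy = 0, Gamma_yyy = 0
d^2x/dtau^2 = -(Gamma_xxx*(2)^2 + 2*Gamma_xxy*(2)*(-3/8) + Gamma_xyy*(-3/8)^2) = 24/5
d^2y/dtau^2 = -(Gamma_yxx*(2)^2 + 2*Gamma_yxy*(2)*(-3/8) + Gamma_yyy*(-3/8)^2) = 0

Answer: Gamma_xxx = -6/5, Gamma_xxy = 0, Gamma_xyy = 0, Gamma_yxx = 0, Gamma_yxy = 0, Gamma_yyy = 0; accelerations (d^2x/dtau^2, d^2y/dtau^2) = (24/5, 0)


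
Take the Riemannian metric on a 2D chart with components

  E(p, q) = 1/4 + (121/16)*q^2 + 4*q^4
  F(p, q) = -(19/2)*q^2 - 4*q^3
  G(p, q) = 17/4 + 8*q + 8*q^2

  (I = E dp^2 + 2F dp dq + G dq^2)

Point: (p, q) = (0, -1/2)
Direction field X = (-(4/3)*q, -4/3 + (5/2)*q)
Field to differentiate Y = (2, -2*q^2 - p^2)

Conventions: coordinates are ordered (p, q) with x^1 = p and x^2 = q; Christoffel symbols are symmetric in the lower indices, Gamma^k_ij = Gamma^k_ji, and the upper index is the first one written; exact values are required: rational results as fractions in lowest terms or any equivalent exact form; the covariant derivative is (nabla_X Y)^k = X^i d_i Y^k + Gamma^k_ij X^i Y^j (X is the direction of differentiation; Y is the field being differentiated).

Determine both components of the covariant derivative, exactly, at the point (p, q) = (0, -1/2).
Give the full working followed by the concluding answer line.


E = 153/64, F = -15/8, G = 9/4 at the point
E_p = 0, E_q = -153/16, F_p = 0, F_q = 13/2, G_p = 0, G_q = 0
EG - F^2 = 477/256;  g^inv = (256/477) * [[9/4, 15/8], [15/8, 153/64]]
first-kind symbols [ij,l] = (1/2)(d_i g_jl + d_j g_il - d_l g_ij): [pp,p] = E_p/2 = 0, [pp,q] = F_p - E_q/2 = 153/32, [pq,p] = E_q/2 = -153/32, [pq,q] = G_p/2 = 0, [qq,p] = F_q - G_p/2 = 13/2, [qq,q] = G_q/2 = 0
Gamma^p_ij = (G*[ij,p] - F*[ij,q])/(EG - F^2), Gamma^q_ij = (E*[ij,q] - F*[ij,p])/(EG - F^2)
Gamma_ppp = 255/53, Gamma_ppq = -306/53, Gamma_pqq = 416/53, Gamma_qpp = 2601/424, Gamma_qpq = -255/53, Gamma_qqq = 1040/159
X = (2/3, -31/12), Y = (2, -1/2) at the point

Answer: (nabla_X Y)^p = 7681/159, (nabla_X Y)^q = 36179/954


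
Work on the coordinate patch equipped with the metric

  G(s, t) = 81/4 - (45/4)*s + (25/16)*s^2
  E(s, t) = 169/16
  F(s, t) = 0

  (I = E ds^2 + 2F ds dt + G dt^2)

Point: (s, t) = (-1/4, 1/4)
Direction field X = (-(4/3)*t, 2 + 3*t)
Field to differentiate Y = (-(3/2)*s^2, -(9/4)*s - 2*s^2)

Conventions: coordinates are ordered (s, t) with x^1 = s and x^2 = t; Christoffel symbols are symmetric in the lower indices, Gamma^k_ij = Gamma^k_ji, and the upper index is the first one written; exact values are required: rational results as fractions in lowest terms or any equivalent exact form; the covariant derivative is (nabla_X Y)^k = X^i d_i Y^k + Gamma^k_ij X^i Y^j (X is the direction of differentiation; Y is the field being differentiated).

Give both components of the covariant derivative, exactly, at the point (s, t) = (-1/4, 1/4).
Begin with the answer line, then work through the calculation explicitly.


Answer: (nabla_X Y)^s = 18829/43264, (nabla_X Y)^t = 1285/2464

E = 169/16, F = 0, G = 5929/256 at the point
E_s = 0, E_t = 0, F_s = 0, F_t = 0, G_s = -385/32, G_t = 0
EG - F^2 = 1002001/4096;  g^inv = (4096/1002001) * [[5929/256, 0], [0, 169/16]]
first-kind symbols [ij,l] = (1/2)(d_i g_jl + d_j g_il - d_l g_ij): [ss,s] = E_s/2 = 0, [ss,t] = F_s - E_t/2 = 0, [st,s] = E_t/2 = 0, [st,t] = G_s/2 = -385/64, [tt,s] = F_t - G_s/2 = 385/64, [tt,t] = G_t/2 = 0
Gamma^s_ij = (G*[ij,s] - F*[ij,t])/(EG - F^2), Gamma^t_ij = (E*[ij,t] - F*[ij,s])/(EG - F^2)
Gamma_sss = 0, Gamma_sst = 0, Gamma_stt = 385/676, Gamma_tss = 0, Gamma_tst = -20/77, Gamma_ttt = 0
X = (-1/3, 11/4), Y = (-3/32, 7/16) at the point


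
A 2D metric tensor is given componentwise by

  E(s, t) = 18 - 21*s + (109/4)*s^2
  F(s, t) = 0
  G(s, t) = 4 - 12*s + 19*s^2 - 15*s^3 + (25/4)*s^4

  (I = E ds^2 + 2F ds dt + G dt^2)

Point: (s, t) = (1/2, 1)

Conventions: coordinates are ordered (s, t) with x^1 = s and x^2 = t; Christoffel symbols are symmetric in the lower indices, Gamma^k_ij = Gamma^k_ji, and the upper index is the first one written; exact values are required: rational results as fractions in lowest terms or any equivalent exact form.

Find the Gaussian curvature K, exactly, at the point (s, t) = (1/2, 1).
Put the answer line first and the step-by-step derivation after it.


Answer: K = -16640/52441

E = 229/16, F = 0, G = 81/64, EG - F^2 = 18549/1024 at the point
E_s = 25/4, E_t = 0, F_s = 0, F_t = 0, G_s = -9/8, G_t = 0
E_tt = 0, F_st = 0, G_ss = 47/4
Apply the Brioschi formula K = (det M1 - det M2)/(EG - F^2)^2 over the derivative matrices of E, F, G.
M1 = [[-E_tt/2 + F_st - G_ss/2, E_s/2, F_s - E_t/2], [F_t - G_s/2, E, F], [G_t/2, F, G]] = [[-47/8, 25/8, 0], [9/16, 229/16, 0], [0, 0, 81/64]]; det M1 = -222507/2048
M2 = [[0, E_t/2, G_s/2], [E_t/2, E, F], [G_s/2, F, G]] = [[0, 0, -9/16], [0, 229/16, 0], [-9/16, 0, 81/64]]; det M2 = -18549/4096
det M1 - det M2 = -426465/4096; K = -426465/4096 / (18549/1024)^2 = -16640/52441


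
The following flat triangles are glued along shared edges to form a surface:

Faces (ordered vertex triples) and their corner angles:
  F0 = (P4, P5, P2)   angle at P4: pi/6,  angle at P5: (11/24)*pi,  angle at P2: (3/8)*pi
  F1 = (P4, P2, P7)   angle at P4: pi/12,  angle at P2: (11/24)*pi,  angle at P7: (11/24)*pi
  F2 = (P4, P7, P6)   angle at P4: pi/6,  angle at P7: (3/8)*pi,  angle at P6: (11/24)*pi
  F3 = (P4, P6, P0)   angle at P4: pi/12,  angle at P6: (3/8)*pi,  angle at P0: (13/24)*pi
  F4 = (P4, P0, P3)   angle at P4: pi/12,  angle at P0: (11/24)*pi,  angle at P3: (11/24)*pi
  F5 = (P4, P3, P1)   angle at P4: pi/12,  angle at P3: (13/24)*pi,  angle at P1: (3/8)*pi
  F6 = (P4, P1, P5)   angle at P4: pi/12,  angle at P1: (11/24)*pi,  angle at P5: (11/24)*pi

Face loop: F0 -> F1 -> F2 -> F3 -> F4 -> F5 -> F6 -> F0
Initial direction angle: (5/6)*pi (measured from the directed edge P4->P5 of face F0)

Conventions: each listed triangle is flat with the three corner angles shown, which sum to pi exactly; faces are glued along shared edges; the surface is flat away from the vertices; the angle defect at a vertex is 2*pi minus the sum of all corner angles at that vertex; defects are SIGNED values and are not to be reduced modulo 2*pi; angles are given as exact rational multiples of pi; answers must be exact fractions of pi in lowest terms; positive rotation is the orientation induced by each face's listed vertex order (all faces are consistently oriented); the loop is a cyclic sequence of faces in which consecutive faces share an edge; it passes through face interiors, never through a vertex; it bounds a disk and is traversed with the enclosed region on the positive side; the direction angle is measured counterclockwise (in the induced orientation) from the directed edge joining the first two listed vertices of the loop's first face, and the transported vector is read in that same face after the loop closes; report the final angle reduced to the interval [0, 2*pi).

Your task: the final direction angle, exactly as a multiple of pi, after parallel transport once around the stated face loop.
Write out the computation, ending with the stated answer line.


enclosed vertex P4: corner angles sum to (3/4)*pi, defect = 2*pi - (3/4)*pi = (5/4)*pi
by Gauss-Bonnet the loop rotates the vector by the enclosed defect sum (positive orientation, mod 2*pi)
final angle = (5/6)*pi + (5/4)*pi = pi/12 (mod 2*pi)

Answer: final direction angle = pi/12


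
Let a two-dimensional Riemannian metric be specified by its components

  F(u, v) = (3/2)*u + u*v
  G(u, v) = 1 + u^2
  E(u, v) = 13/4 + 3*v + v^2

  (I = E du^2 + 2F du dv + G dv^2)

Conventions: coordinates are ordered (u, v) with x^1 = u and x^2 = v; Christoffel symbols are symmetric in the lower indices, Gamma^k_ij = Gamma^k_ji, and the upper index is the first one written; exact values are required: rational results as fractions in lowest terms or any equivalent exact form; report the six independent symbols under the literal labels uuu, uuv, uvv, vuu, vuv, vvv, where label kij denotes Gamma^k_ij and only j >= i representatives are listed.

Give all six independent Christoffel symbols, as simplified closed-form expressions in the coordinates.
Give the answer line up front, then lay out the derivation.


Answer: Gamma_uuu = 0, Gamma_uuv = (4*v + 6)/(4*u^2 + 4*v^2 + 12*v + 13), Gamma_uvv = 0, Gamma_vuu = 0, Gamma_vuv = 4*u/(4*u^2 + 4*v^2 + 12*v + 13), Gamma_vvv = 0

E = 13/4 + 3*v + v^2; F = (3/2)*u + u*v; G = 1 + u^2
Gamma^k_ij = (1/2) g^{kl} (d_i g_jl + d_j g_il - d_l g_ij), with g^inv = (1/(EG-F^2)) [[G, -F], [-F, E]]
first partials: E_u = 0, E_v = 3 + 2*v, F_u = 3/2 + v, F_v = u, G_u = 2*u, G_v = 0
D = EG - F^2 = 13/4 + 3*v + v^2 + u^2
expanded: Gamma^u_uu = (G E_u - 2F F_u + F E_v)/(2D), Gamma^u_uv = (G E_v - F G_u)/(2D), Gamma^u_vv = (2G F_v - G G_u - F G_v)/(2D), Gamma^v_uu = (2E F_u - E E_v - F E_u)/(2D), Gamma^v_uv = (E G_u - F E_v)/(2D), Gamma^v_vv = (E G_v - 2F F_v + F G_u)/(2D); substitute and cancel common factors


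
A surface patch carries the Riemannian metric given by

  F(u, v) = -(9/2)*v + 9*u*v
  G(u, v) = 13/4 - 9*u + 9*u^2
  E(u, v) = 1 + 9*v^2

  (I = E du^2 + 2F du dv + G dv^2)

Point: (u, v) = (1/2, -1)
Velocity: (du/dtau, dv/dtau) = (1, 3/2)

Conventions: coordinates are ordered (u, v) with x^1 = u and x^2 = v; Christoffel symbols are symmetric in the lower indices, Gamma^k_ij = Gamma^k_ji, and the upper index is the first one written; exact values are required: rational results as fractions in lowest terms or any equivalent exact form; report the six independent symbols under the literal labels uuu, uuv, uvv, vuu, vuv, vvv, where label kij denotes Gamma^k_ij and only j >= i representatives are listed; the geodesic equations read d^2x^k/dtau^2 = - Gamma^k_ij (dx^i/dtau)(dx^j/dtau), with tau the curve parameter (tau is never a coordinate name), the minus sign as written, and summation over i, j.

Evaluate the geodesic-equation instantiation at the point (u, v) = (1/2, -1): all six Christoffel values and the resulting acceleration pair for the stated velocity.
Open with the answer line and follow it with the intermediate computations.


Answer: Gamma_uuu = 0, Gamma_uuv = -9/10, Gamma_uvv = 0, Gamma_vuu = 0, Gamma_vuv = 0, Gamma_vvv = 0; accelerations (d^2u/dtau^2, d^2v/dtau^2) = (27/10, 0)

E = 10, F = 0, G = 1 at the point
E_u = 0, E_v = -18, F_u = -9, F_v = 0, G_u = 0, G_v = 0
EG - F^2 = 10;  g^inv = (1/10) * [[1, 0], [0, 10]]
first-kind symbols [ij,l] = (1/2)(d_i g_jl + d_j g_il - d_l g_ij): [uu,u] = E_u/2 = 0, [uu,v] = F_u - E_v/2 = 0, [uv,u] = E_v/2 = -9, [uv,v] = G_u/2 = 0, [vv,u] = F_v - G_u/2 = 0, [vv,v] = G_v/2 = 0
Gamma^u_ij = (G*[ij,u] - F*[ij,v])/(EG - F^2), Gamma^v_ij = (E*[ij,v] - F*[ij,u])/(EG - F^2)
Gamma_uuu = 0, Gamma_uuv = -9/10, Gamma_uvv = 0, Gamma_vuu = 0, Gamma_vuv = 0, Gamma_vvv = 0
d^2u/dtau^2 = -(Gamma_uuu*(1)^2 + 2*Gamma_uuv*(1)*(3/2) + Gamma_uvv*(3/2)^2) = 27/10
d^2v/dtau^2 = -(Gamma_vuu*(1)^2 + 2*Gamma_vuv*(1)*(3/2) + Gamma_vvv*(3/2)^2) = 0


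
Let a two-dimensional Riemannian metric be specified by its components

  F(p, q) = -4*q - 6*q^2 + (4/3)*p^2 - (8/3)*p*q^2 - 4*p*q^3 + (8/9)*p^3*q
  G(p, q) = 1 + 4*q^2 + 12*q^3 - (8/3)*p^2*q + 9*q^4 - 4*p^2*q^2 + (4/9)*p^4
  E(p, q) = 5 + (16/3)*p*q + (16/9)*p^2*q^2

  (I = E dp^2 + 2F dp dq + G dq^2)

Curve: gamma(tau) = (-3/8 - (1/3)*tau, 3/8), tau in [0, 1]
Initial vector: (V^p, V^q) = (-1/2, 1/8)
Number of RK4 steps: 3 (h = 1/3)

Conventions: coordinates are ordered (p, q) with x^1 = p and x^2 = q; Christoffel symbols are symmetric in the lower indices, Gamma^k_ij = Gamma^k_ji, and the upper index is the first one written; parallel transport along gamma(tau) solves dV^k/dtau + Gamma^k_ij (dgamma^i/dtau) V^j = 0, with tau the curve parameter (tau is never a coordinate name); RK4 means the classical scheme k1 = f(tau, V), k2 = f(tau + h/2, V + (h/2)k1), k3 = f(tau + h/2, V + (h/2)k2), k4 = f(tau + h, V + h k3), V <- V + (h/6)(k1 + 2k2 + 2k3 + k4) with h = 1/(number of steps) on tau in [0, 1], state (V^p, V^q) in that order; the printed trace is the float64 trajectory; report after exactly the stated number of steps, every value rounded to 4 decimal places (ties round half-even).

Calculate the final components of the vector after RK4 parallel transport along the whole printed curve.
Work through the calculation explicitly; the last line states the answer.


gamma'(tau) = (-1/3, 0); f(tau, V)^k = -Gamma^k_ij(gamma(tau)) gamma'^i(tau) V^j; h = 1/3; intermediate values shown to 6 dp
curve data and Christoffel symbols at the stage parameters:
  tau = 0.000000: gamma = (-0.375000, 0.375000), gamma' = (-0.333333, 0.000000); Gamma_ppp = 0.166360, Gamma_ppq = -0.166360, Gamma_pqq = -1.414064, Gamma_qpp = -0.098956, Gamma_qpq = 0.098956, Gamma_qqq = 0.841124
  tau = 0.166667: gamma = (-0.430556, 0.375000), gamma' = (-0.333333, 0.000000); Gamma_ppp = 0.168875, Gamma_ppq = -0.193894, Gamma_pqq = -1.435439, Gamma_qpp = -0.099192, Gamma_qpq = 0.113887, Gamma_qqq = 0.843132
  tau = 0.333333: gamma = (-0.486111, 0.375000), gamma' = (-0.333333, 0.000000); Gamma_ppp = 0.171720, Gamma_ppq = -0.222599, Gamma_pqq = -1.459616, Gamma_qpp = -0.099139, Gamma_qpq = 0.128514, Gamma_qqq = 0.842682
  tau = 0.500000: gamma = (-0.541667, 0.375000), gamma' = (-0.333333, 0.000000); Gamma_ppp = 0.174906, Gamma_ppq = -0.252642, Gamma_pqq = -1.486702, Gamma_qpp = -0.098751, Gamma_qpq = 0.142640, Gamma_qqq = 0.839380
  tau = 0.666667: gamma = (-0.597222, 0.375000), gamma' = (-0.333333, 0.000000); Gamma_ppp = 0.178445, Gamma_ppq = -0.284191, Gamma_pqq = -1.516786, Gamma_qpp = -0.097970, Gamma_qpq = 0.156026, Gamma_qqq = 0.832742
  tau = 0.833333: gamma = (-0.652778, 0.375000), gamma' = (-0.333333, 0.000000); Gamma_ppp = 0.182344, Gamma_ppq = -0.317414, Gamma_pqq = -1.549925, Gamma_qpp = -0.096728, Gamma_qpq = 0.168378, Gamma_qqq = 0.822184
  tau = 1.000000: gamma = (-0.708333, 0.375000), gamma' = (-0.333333, 0.000000); Gamma_ppp = 0.186603, Gamma_ppq = -0.352473, Gamma_pqq = -1.586128, Gamma_qpp = -0.094942, Gamma_qpq = 0.179335, Gamma_qqq = 0.807007
step 0: V^p = -0.5000, V^q = 0.1250
step 1: k1 = (-0.034658, 0.020616), k2 = (-0.036772, 0.021599), k3 = (-0.036802, 0.021617), k4 = (-0.039132, 0.022592); V <- V + (h/6)(k1 + 2k2 + 2k3 + k4): V^p = -0.5123, V^q = 0.1322
step 2: k1 = (-0.039132, 0.022592), k2 = (-0.041697, 0.023542), k3 = (-0.041736, 0.023564), k4 = (-0.044566, 0.024468); V <- V + (h/6)(k1 + 2k2 + 2k3 + k4): V^p = -0.5262, V^q = 0.1401
step 3: k1 = (-0.044566, 0.024468), k2 = (-0.047684, 0.025295), k3 = (-0.047730, 0.025319), k4 = (-0.051166, 0.026033); V <- V + (h/6)(k1 + 2k2 + 2k3 + k4): V^p = -0.5421, V^q = 0.1485

Answer: V^p = -0.5421, V^q = 0.1485


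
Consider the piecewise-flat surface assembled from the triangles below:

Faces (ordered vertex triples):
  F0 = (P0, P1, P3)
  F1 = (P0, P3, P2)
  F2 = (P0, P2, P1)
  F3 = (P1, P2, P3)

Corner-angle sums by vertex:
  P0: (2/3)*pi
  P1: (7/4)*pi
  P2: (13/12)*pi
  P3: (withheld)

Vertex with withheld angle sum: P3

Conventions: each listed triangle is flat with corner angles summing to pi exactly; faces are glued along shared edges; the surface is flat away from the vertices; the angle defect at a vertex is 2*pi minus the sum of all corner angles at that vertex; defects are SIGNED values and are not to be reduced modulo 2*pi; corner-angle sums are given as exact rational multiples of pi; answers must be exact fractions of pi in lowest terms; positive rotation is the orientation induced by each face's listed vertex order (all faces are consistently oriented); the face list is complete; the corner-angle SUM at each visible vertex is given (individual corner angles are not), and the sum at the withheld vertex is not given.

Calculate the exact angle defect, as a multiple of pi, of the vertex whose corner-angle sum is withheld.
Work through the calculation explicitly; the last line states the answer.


V = 4, E = 6, F = 4; chi = V - E + F = 2
Gauss-Bonnet: total defect = 2*pi*chi = 4*pi; visible defects sum to (5/2)*pi

Answer: defect(P3) = (3/2)*pi


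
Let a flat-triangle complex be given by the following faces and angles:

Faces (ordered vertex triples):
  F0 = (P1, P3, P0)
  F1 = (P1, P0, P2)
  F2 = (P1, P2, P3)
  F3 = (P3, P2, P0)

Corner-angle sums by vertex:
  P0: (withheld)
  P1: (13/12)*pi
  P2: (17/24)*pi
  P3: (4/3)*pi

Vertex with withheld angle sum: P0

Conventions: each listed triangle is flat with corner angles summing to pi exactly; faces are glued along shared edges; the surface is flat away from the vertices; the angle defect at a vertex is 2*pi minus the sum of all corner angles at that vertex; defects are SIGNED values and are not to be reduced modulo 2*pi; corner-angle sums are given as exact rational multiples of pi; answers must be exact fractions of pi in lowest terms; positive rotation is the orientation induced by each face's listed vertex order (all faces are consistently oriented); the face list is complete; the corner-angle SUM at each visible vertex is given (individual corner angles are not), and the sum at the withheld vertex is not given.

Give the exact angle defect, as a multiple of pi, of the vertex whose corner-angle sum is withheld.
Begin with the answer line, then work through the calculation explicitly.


Answer: defect(P0) = (9/8)*pi

V = 4, E = 6, F = 4; chi = V - E + F = 2
Gauss-Bonnet: total defect = 2*pi*chi = 4*pi; visible defects sum to (23/8)*pi


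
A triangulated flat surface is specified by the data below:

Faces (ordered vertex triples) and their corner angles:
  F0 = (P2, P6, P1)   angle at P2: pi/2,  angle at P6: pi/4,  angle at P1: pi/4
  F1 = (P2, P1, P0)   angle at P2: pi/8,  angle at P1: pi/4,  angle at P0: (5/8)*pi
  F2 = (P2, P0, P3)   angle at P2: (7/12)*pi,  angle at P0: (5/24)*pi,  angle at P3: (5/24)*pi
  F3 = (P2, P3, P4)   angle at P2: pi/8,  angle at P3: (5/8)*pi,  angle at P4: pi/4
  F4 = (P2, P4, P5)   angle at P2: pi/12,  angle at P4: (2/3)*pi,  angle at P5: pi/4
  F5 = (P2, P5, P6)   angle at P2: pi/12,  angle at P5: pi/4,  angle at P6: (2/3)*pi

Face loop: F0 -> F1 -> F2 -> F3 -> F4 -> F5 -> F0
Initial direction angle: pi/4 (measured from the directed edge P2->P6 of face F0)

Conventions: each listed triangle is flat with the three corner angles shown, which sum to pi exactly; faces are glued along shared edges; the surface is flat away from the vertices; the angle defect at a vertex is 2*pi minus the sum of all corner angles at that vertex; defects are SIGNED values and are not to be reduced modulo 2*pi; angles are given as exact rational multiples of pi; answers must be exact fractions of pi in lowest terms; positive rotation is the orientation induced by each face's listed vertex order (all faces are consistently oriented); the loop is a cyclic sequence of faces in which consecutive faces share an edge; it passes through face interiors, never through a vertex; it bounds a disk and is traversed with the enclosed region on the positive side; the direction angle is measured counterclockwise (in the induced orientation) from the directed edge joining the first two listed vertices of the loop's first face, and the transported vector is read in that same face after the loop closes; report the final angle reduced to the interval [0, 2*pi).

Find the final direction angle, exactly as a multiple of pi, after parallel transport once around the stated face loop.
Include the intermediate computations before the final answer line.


enclosed vertex P2: corner angles sum to (3/2)*pi, defect = 2*pi - (3/2)*pi = pi/2
transport around the loop rotates by the sum of enclosed defects; add to the initial angle mod 2*pi
final angle = pi/4 + pi/2 = (3/4)*pi (mod 2*pi)

Answer: final direction angle = (3/4)*pi


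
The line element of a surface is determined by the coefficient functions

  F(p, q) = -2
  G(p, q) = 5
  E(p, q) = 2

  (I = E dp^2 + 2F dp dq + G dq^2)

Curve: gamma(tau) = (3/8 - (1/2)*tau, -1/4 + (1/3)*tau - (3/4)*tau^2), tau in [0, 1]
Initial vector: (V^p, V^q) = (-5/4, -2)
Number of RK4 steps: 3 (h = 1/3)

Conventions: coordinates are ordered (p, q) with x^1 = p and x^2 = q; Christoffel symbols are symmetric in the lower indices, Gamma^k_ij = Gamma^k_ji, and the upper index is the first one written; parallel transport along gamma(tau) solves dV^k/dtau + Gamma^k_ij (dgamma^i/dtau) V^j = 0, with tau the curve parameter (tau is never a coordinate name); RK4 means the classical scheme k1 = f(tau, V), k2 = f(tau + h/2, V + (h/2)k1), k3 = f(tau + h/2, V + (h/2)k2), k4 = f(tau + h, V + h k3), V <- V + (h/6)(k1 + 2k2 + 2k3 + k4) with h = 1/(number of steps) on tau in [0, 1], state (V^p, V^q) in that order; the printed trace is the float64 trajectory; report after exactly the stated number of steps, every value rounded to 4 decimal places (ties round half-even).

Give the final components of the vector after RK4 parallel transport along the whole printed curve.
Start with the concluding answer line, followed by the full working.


Answer: V^p = -1.2500, V^q = -2.0000

gamma'(tau) = (-1/2, 1/3 - (3/2)*tau); f(tau, V)^k = -Gamma^k_ij(gamma(tau)) gamma'^i(tau) V^j; h = 1/3; intermediate values shown to 6 dp
curve data and Christoffel symbols at the stage parameters:
  tau = 0.000000: gamma = (0.375000, -0.250000), gamma' = (-0.500000, 0.333333); Gamma_ppp = 0.000000, Gamma_ppq = 0.000000, Gamma_pqq = 0.000000, Gamma_qpp = 0.000000, Gamma_qpq = 0.000000, Gamma_qqq = 0.000000
  tau = 0.166667: gamma = (0.291667, -0.215278), gamma' = (-0.500000, 0.083333); Gamma_ppp = 0.000000, Gamma_ppq = 0.000000, Gamma_pqq = 0.000000, Gamma_qpp = 0.000000, Gamma_qpq = 0.000000, Gamma_qqq = 0.000000
  tau = 0.333333: gamma = (0.208333, -0.222222), gamma' = (-0.500000, -0.166667); Gamma_ppp = 0.000000, Gamma_ppq = 0.000000, Gamma_pqq = 0.000000, Gamma_qpp = 0.000000, Gamma_qpq = 0.000000, Gamma_qqq = 0.000000
  tau = 0.500000: gamma = (0.125000, -0.270833), gamma' = (-0.500000, -0.416667); Gamma_ppp = 0.000000, Gamma_ppq = 0.000000, Gamma_pqq = 0.000000, Gamma_qpp = 0.000000, Gamma_qpq = 0.000000, Gamma_qqq = 0.000000
  tau = 0.666667: gamma = (0.041667, -0.361111), gamma' = (-0.500000, -0.666667); Gamma_ppp = 0.000000, Gamma_ppq = 0.000000, Gamma_pqq = 0.000000, Gamma_qpp = 0.000000, Gamma_qpq = 0.000000, Gamma_qqq = 0.000000
  tau = 0.833333: gamma = (-0.041667, -0.493056), gamma' = (-0.500000, -0.916667); Gamma_ppp = 0.000000, Gamma_ppq = 0.000000, Gamma_pqq = 0.000000, Gamma_qpp = 0.000000, Gamma_qpq = 0.000000, Gamma_qqq = 0.000000
  tau = 1.000000: gamma = (-0.125000, -0.666667), gamma' = (-0.500000, -1.166667); Gamma_ppp = 0.000000, Gamma_ppq = 0.000000, Gamma_pqq = 0.000000, Gamma_qpp = 0.000000, Gamma_qpq = 0.000000, Gamma_qqq = 0.000000
step 0: V^p = -1.2500, V^q = -2.0000
step 1: k1 = (0.000000, 0.000000), k2 = (0.000000, 0.000000), k3 = (0.000000, 0.000000), k4 = (0.000000, 0.000000); V <- V + (h/6)(k1 + 2k2 + 2k3 + k4): V^p = -1.2500, V^q = -2.0000
step 2: k1 = (0.000000, 0.000000), k2 = (0.000000, 0.000000), k3 = (0.000000, 0.000000), k4 = (0.000000, 0.000000); V <- V + (h/6)(k1 + 2k2 + 2k3 + k4): V^p = -1.2500, V^q = -2.0000
step 3: k1 = (0.000000, 0.000000), k2 = (0.000000, 0.000000), k3 = (0.000000, 0.000000), k4 = (0.000000, 0.000000); V <- V + (h/6)(k1 + 2k2 + 2k3 + k4): V^p = -1.2500, V^q = -2.0000


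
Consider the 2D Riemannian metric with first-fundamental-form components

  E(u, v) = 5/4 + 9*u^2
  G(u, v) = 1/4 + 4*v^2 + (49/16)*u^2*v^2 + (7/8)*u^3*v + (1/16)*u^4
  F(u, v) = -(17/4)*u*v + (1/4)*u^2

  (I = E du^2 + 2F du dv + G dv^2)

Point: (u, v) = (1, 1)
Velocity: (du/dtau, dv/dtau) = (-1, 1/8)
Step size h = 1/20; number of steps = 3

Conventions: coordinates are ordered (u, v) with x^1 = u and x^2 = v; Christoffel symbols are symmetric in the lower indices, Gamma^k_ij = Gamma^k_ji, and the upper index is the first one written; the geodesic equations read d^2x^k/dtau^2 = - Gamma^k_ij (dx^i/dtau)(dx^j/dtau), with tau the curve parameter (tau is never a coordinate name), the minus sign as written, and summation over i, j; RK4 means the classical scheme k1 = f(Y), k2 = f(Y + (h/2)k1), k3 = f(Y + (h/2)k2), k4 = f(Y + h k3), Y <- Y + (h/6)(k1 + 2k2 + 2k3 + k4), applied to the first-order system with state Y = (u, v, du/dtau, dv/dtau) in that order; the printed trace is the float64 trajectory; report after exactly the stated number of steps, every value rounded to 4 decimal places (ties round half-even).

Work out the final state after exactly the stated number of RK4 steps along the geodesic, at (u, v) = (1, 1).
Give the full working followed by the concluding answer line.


f(Y) = (du/dtau, dv/dtau, -Gamma^u_ij Y'^i Y'^j, -Gamma^v_ij Y'^i Y'^j) with the Gammas evaluated at the stage position; h = 0.050000; intermediate values shown to 6 dp
step 0: u = 1.0000, v = 1.0000, du/dtau = -1.0000, dv/dtau = 0.1250
step 1:
  k1: at (u, v) = (1.000000, 1.000000), (du/dtau, dv/dtau) = (-1.000000, 0.125000); Gamma_uuu = 0.864175, Gamma_uuv = 0.262534, Gamma_uvv = -0.615314, Gamma_vuu = -0.035552, Gamma_vuv = 0.672744, Gamma_vvv = 0.610757; k1 = (-1.000000, 0.125000, -0.788927, 0.194194)
  k2: at (u, v) = (0.975000, 1.003125), (du/dtau, dv/dtau) = (-1.019723, 0.129855); Gamma_uuu = 0.878397, Gamma_uuv = 0.268491, Gamma_uvv = -0.626824, Gamma_vuu = -0.041279, Gamma_vuv = 0.671777, Gamma_vvv = 0.604594; k2 = (-1.019723, 0.129855, -0.831713, 0.210636)
  k3: at (u, v) = (0.974507, 1.003246), (du/dtau, dv/dtau) = (-1.020793, 0.130266); Gamma_uuu = 0.878677, Gamma_uuv = 0.268624, Gamma_uvv = -0.627107, Gamma_vuu = -0.041398, Gamma_vuv = 0.671748, Gamma_vvv = 0.604414; k3 = (-1.020793, 0.130266, -0.833516, 0.211531)
  k4: at (u, v) = (0.948960, 1.006513), (du/dtau, dv/dtau) = (-1.041676, 0.135577); Gamma_uuu = 0.893373, Gamma_uuv = 0.274671, Gamma_uvv = -0.639308, Gamma_vuu = -0.047828, Gamma_vuv = 0.670143, Gamma_vvv = 0.598078; k4 = (-1.041676, 0.135577, -0.880055, 0.230189)
  Y <- Y + (h/6)(k1 + 2k2 + 2k3 + k4): u = 0.9490, v = 1.0065, du/dtau = -1.0417, dv/dtau = 0.1356
step 2:
  k1: at (u, v) = (0.948977, 1.006507), (du/dtau, dv/dtau) = (-1.041662, 0.135573); Gamma_uuu = 0.893363, Gamma_uuv = 0.274666, Gamma_uvv = -0.639295, Gamma_vuu = -0.047823, Gamma_vuv = 0.670145, Gamma_vvv = 0.598086; k1 = (-1.041662, 0.135573, -0.880025, 0.230175)
  k2: at (u, v) = (0.922936, 1.009896), (du/dtau, dv/dtau) = (-1.063663, 0.141327); Gamma_uuu = 0.908469, Gamma_uuv = 0.280748, Gamma_uvv = -0.652159, Gamma_vuu = -0.055023, Gamma_vuv = 0.667823, Gamma_vvv = 0.591643; k2 = (-1.063663, 0.141327, -0.930390, 0.251215)
  k3: at (u, v) = (0.922386, 1.010040), (du/dtau, dv/dtau) = (-1.064922, 0.141853); Gamma_uuu = 0.908787, Gamma_uuv = 0.280894, Gamma_uvv = -0.652502, Gamma_vuu = -0.055183, Gamma_vuv = 0.667762, Gamma_vvv = 0.591436; k3 = (-1.064922, 0.141853, -0.932623, 0.252427)
  k4: at (u, v) = (0.895731, 1.013599), (du/dtau, dv/dtau) = (-1.088293, 0.148194); Gamma_uuu = 0.924330, Gamma_uuv = 0.286989, Gamma_uvv = -0.666138, Gamma_vuu = -0.063306, Gamma_vuv = 0.664586, Gamma_vvv = 0.584879; k4 = (-1.088293, 0.148194, -0.987560, 0.276500)
  Y <- Y + (h/6)(k1 + 2k2 + 2k3 + k4): u = 0.8958, v = 1.0136, du/dtau = -1.0883, dv/dtau = 0.1482
step 3:
  k1: at (u, v) = (0.895751, 1.013591), (du/dtau, dv/dtau) = (-1.088275, 0.148189); Gamma_uuu = 0.924318, Gamma_uuv = 0.286983, Gamma_uvv = -0.666122, Gamma_vuu = -0.063299, Gamma_vuv = 0.664589, Gamma_vvv = 0.584890; k1 = (-1.088275, 0.148189, -0.987518, 0.276481)
  k2: at (u, v) = (0.868545, 1.017296), (du/dtau, dv/dtau) = (-1.112963, 0.155101); Gamma_uuu = 0.940198, Gamma_uuv = 0.293007, Gamma_uvv = -0.680476, Gamma_vuu = -0.072434, Gamma_vuv = 0.660460, Gamma_vvv = 0.578316; k2 = (-1.112963, 0.155101, -1.047083, 0.303831)
  k3: at (u, v) = (0.867927, 1.017469), (du/dtau, dv/dtau) = (-1.114452, 0.155785); Gamma_uuu = 0.940555, Gamma_uuv = 0.293165, Gamma_uvv = -0.680893, Gamma_vuu = -0.072651, Gamma_vuv = 0.660351, Gamma_vvv = 0.578081; k3 = (-1.114452, 0.155785, -1.049854, 0.305497)
  k4: at (u, v) = (0.840029, 1.021380), (du/dtau, dv/dtau) = (-1.140768, 0.163464); Gamma_uuu = 0.956765, Gamma_uuv = 0.299067, Gamma_uvv = -0.696082, Gamma_vuu = -0.083009, Gamma_vuv = 0.655081, Gamma_vvv = 0.571507; k4 = (-1.140768, 0.163464, -1.114952, 0.337065)
  Y <- Y + (h/6)(k1 + 2k2 + 2k3 + k4): u = 0.8401, v = 1.0214, du/dtau = -1.1407, dv/dtau = 0.1635

Answer: u = 0.8401, v = 1.0214, du/dtau = -1.1407, dv/dtau = 0.1635


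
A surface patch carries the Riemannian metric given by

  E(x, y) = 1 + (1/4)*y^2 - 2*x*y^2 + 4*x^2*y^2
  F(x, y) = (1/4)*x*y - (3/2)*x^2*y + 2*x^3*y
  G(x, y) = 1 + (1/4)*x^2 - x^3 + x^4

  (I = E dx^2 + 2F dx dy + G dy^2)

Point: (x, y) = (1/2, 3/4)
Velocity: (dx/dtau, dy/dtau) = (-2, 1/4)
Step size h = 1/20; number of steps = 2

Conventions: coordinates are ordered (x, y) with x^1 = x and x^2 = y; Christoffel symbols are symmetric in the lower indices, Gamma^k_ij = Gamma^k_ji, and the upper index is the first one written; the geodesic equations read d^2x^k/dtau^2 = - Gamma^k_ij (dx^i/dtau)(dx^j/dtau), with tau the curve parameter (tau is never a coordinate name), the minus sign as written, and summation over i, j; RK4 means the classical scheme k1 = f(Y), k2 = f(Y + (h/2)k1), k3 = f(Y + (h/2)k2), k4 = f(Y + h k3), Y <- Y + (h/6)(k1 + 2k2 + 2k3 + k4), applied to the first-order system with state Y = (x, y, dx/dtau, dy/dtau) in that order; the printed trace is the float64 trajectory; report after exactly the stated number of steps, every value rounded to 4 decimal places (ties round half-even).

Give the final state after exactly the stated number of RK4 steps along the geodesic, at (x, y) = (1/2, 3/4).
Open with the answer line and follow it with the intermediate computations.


Answer: x = 0.2925, y = 0.7758, dx/dtau = -2.1274, dy/dtau = 0.2731

f(Y) = (dx/dtau, dy/dtau, -Gamma^x_ij Y'^i Y'^j, -Gamma^y_ij Y'^i Y'^j) with the Gammas evaluated at the stage position; h = 0.050000; intermediate values shown to 6 dp
step 0: x = 0.5000, y = 0.7500, dx/dtau = -2.0000, dy/dtau = 0.2500
step 1:
  k1: at (x, y) = (0.500000, 0.750000), (dx/dtau, dy/dtau) = (-2.000000, 0.250000); Gamma_xxx = 0.493151, Gamma_xxy = 0.164384, Gamma_xyy = 0.000000, Gamma_yxx = 0.000000, Gamma_yxy = 0.000000, Gamma_yyy = 0.000000; k1 = (-2.000000, 0.250000, -1.808219, 0.000000)
  k2: at (x, y) = (0.450000, 0.756250), (dx/dtau, dy/dtau) = (-2.045205, 0.250000); Gamma_xxx = 0.418980, Gamma_xxy = 0.110805, Gamma_xyy = 0.000000, Gamma_yxx = -0.031164, Gamma_yxy = -0.008242, Gamma_yyy = 0.000000; k2 = (-2.045205, 0.250000, -1.639227, 0.121926)
  k3: at (x, y) = (0.448870, 0.756250), (dx/dtau, dy/dtau) = (-2.040981, 0.253048); Gamma_xxx = 0.416998, Gamma_xxy = 0.109657, Gamma_xyy = 0.000000, Gamma_yxx = -0.031818, Gamma_yxy = -0.008367, Gamma_yyy = 0.000000; k3 = (-2.040981, 0.253048, -1.623780, 0.123897)
  k4: at (x, y) = (0.397951, 0.762652), (dx/dtau, dy/dtau) = (-2.081189, 0.256195); Gamma_xxx = 0.327022, Gamma_xxy = 0.063441, Gamma_xyy = 0.000000, Gamma_yxx = -0.058849, Gamma_yxy = -0.011416, Gamma_yyy = 0.000000; k4 = (-2.081189, 0.256195, -1.348796, 0.242723)
  Y <- Y + (h/6)(k1 + 2k2 + 2k3 + k4): x = 0.3979, y = 0.7626, dx/dtau = -2.0807, dy/dtau = 0.2561
step 2:
  k1: at (x, y) = (0.397887, 0.762602), (dx/dtau, dy/dtau) = (-2.080692, 0.256120); Gamma_xxx = 0.326853, Gamma_xxy = 0.063385, Gamma_xyy = 0.000000, Gamma_yxx = -0.058876, Gamma_yxy = -0.011417, Gamma_yyy = 0.000000; k1 = (-2.080692, 0.256120, -1.347483, 0.242720)
  k2: at (x, y) = (0.345870, 0.769005), (dx/dtau, dy/dtau) = (-2.114379, 0.262188); Gamma_xxx = 0.221336, Gamma_xxy = 0.027593, Gamma_xyy = 0.000000, Gamma_yxx = -0.080023, Gamma_yxy = -0.009976, Gamma_yyy = 0.000000; k2 = (-2.114379, 0.262188, -0.958913, 0.346688)
  k3: at (x, y) = (0.345028, 0.769157), (dx/dtau, dy/dtau) = (-2.104665, 0.264787); Gamma_xxx = 0.219555, Gamma_xxy = 0.027125, Gamma_xyy = 0.000000, Gamma_yxx = -0.080308, Gamma_yxy = -0.009922, Gamma_yyy = 0.000000; k3 = (-2.104665, 0.264787, -0.942309, 0.344673)
  k4: at (x, y) = (0.292654, 0.775842), (dx/dtau, dy/dtau) = (-2.127807, 0.273353); Gamma_xxx = 0.101877, Gamma_xxy = 0.005601, Gamma_xyy = 0.000000, Gamma_yxx = -0.093404, Gamma_yxy = -0.005135, Gamma_yyy = 0.000000; k4 = (-2.127807, 0.273353, -0.454739, 0.416919)
  Y <- Y + (h/6)(k1 + 2k2 + 2k3 + k4): x = 0.2925, y = 0.7758, dx/dtau = -2.1274, dy/dtau = 0.2731


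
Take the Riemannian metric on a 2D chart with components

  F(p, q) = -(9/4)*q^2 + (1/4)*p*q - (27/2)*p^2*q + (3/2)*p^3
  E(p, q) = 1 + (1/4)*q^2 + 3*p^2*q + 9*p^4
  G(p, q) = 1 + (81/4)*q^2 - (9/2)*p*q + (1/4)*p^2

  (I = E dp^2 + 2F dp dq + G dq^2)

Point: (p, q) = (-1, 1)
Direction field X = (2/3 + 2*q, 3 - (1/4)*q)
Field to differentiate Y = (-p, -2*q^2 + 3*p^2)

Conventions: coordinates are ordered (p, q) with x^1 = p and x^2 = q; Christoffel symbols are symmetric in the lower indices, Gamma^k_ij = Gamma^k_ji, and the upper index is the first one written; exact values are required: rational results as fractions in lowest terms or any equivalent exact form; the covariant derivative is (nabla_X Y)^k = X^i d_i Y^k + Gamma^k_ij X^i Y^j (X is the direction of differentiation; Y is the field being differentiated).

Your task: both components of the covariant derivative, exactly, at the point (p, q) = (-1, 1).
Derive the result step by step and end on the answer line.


E = 53/4, F = -35/2, G = 26 at the point
E_p = -42, E_q = 7/2, F_p = 127/4, F_q = -73/4, G_p = -5, G_q = 45
EG - F^2 = 153/4;  g^inv = (4/153) * [[26, 35/2], [35/2, 53/4]]
first-kind symbols [ij,l] = (1/2)(d_i g_jl + d_j g_il - d_l g_ij): [pp,p] = E_p/2 = -21, [pp,q] = F_p - E_q/2 = 30, [pq,p] = E_q/2 = 7/4, [pq,q] = G_p/2 = -5/2, [qq,p] = F_q - G_p/2 = -63/4, [qq,q] = G_q/2 = 45/2
Gamma^p_ij = (G*[ij,p] - F*[ij,q])/(EG - F^2), Gamma^q_ij = (E*[ij,q] - F*[ij,p])/(EG - F^2)
Gamma_ppp = -28/51, Gamma_ppq = 7/153, Gamma_pqq = -7/17, Gamma_qpp = 40/51, Gamma_qpq = -10/153, Gamma_qqq = 10/17
X = (8/3, 11/4), Y = (1, 1) at the point

Answer: (nabla_X Y)^p = -2302/459, (nabla_X Y)^q = -10853/459


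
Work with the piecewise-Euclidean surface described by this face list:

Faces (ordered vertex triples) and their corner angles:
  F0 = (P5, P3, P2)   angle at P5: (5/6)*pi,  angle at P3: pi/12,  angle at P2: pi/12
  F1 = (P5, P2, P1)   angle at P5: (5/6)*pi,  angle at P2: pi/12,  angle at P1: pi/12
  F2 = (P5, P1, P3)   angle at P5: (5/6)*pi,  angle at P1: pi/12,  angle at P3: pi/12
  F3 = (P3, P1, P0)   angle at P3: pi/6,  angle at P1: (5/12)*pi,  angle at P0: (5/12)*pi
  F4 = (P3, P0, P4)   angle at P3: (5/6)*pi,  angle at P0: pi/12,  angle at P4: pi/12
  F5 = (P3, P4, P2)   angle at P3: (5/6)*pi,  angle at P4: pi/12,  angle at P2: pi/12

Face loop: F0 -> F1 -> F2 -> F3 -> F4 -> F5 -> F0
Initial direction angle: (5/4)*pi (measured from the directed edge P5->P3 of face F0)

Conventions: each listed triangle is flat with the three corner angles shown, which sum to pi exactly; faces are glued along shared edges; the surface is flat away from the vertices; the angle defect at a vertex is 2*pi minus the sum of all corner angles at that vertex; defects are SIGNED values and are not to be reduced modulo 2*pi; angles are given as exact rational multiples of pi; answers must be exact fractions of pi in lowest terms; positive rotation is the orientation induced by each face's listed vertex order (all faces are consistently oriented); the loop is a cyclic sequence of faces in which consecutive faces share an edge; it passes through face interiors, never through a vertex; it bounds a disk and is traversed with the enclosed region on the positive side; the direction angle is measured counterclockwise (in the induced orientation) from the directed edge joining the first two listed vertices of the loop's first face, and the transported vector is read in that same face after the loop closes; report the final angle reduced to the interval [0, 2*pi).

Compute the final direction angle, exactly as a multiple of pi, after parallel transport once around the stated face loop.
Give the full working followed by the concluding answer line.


enclosed vertex P3: corner angles sum to 2*pi, defect = 2*pi - 2*pi = 0
enclosed vertex P5: corner angles sum to (5/2)*pi, defect = 2*pi - (5/2)*pi = -pi/2
summing the enclosed defects onto the initial angle, mod 2*pi in the induced orientation:
final angle = (5/4)*pi - pi/2 = (3/4)*pi (mod 2*pi)

Answer: final direction angle = (3/4)*pi
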